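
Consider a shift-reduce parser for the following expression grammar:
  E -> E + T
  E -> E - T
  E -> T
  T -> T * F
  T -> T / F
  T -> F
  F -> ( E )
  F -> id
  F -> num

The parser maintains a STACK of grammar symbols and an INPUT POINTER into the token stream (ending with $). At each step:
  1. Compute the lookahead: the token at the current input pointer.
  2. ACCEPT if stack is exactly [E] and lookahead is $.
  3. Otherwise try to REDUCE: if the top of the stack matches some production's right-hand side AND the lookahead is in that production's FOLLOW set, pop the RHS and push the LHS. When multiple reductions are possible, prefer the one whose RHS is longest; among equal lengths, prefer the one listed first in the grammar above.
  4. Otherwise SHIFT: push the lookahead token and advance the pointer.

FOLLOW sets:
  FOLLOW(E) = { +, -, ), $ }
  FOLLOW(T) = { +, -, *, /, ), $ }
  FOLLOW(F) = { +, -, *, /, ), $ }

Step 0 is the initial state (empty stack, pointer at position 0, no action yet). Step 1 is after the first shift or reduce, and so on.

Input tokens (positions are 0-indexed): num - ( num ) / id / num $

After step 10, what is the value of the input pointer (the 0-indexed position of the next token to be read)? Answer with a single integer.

Step 1: shift num. Stack=[num] ptr=1 lookahead=- remaining=[- ( num ) / id / num $]
Step 2: reduce F->num. Stack=[F] ptr=1 lookahead=- remaining=[- ( num ) / id / num $]
Step 3: reduce T->F. Stack=[T] ptr=1 lookahead=- remaining=[- ( num ) / id / num $]
Step 4: reduce E->T. Stack=[E] ptr=1 lookahead=- remaining=[- ( num ) / id / num $]
Step 5: shift -. Stack=[E -] ptr=2 lookahead=( remaining=[( num ) / id / num $]
Step 6: shift (. Stack=[E - (] ptr=3 lookahead=num remaining=[num ) / id / num $]
Step 7: shift num. Stack=[E - ( num] ptr=4 lookahead=) remaining=[) / id / num $]
Step 8: reduce F->num. Stack=[E - ( F] ptr=4 lookahead=) remaining=[) / id / num $]
Step 9: reduce T->F. Stack=[E - ( T] ptr=4 lookahead=) remaining=[) / id / num $]
Step 10: reduce E->T. Stack=[E - ( E] ptr=4 lookahead=) remaining=[) / id / num $]

Answer: 4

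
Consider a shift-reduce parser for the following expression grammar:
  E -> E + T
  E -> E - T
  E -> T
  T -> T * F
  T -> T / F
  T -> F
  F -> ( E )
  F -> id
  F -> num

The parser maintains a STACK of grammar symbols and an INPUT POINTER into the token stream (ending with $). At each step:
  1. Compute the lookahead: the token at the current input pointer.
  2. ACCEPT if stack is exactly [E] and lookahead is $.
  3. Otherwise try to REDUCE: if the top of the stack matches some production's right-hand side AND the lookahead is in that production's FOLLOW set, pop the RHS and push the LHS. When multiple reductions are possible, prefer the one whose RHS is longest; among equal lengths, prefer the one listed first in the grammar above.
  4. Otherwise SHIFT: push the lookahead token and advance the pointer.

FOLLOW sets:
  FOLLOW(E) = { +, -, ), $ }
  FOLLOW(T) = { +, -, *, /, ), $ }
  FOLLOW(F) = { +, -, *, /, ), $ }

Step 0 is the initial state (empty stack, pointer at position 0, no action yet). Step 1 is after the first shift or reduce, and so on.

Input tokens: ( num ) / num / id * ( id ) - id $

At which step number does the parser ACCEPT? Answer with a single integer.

Answer: 32

Derivation:
Step 1: shift (. Stack=[(] ptr=1 lookahead=num remaining=[num ) / num / id * ( id ) - id $]
Step 2: shift num. Stack=[( num] ptr=2 lookahead=) remaining=[) / num / id * ( id ) - id $]
Step 3: reduce F->num. Stack=[( F] ptr=2 lookahead=) remaining=[) / num / id * ( id ) - id $]
Step 4: reduce T->F. Stack=[( T] ptr=2 lookahead=) remaining=[) / num / id * ( id ) - id $]
Step 5: reduce E->T. Stack=[( E] ptr=2 lookahead=) remaining=[) / num / id * ( id ) - id $]
Step 6: shift ). Stack=[( E )] ptr=3 lookahead=/ remaining=[/ num / id * ( id ) - id $]
Step 7: reduce F->( E ). Stack=[F] ptr=3 lookahead=/ remaining=[/ num / id * ( id ) - id $]
Step 8: reduce T->F. Stack=[T] ptr=3 lookahead=/ remaining=[/ num / id * ( id ) - id $]
Step 9: shift /. Stack=[T /] ptr=4 lookahead=num remaining=[num / id * ( id ) - id $]
Step 10: shift num. Stack=[T / num] ptr=5 lookahead=/ remaining=[/ id * ( id ) - id $]
Step 11: reduce F->num. Stack=[T / F] ptr=5 lookahead=/ remaining=[/ id * ( id ) - id $]
Step 12: reduce T->T / F. Stack=[T] ptr=5 lookahead=/ remaining=[/ id * ( id ) - id $]
Step 13: shift /. Stack=[T /] ptr=6 lookahead=id remaining=[id * ( id ) - id $]
Step 14: shift id. Stack=[T / id] ptr=7 lookahead=* remaining=[* ( id ) - id $]
Step 15: reduce F->id. Stack=[T / F] ptr=7 lookahead=* remaining=[* ( id ) - id $]
Step 16: reduce T->T / F. Stack=[T] ptr=7 lookahead=* remaining=[* ( id ) - id $]
Step 17: shift *. Stack=[T *] ptr=8 lookahead=( remaining=[( id ) - id $]
Step 18: shift (. Stack=[T * (] ptr=9 lookahead=id remaining=[id ) - id $]
Step 19: shift id. Stack=[T * ( id] ptr=10 lookahead=) remaining=[) - id $]
Step 20: reduce F->id. Stack=[T * ( F] ptr=10 lookahead=) remaining=[) - id $]
Step 21: reduce T->F. Stack=[T * ( T] ptr=10 lookahead=) remaining=[) - id $]
Step 22: reduce E->T. Stack=[T * ( E] ptr=10 lookahead=) remaining=[) - id $]
Step 23: shift ). Stack=[T * ( E )] ptr=11 lookahead=- remaining=[- id $]
Step 24: reduce F->( E ). Stack=[T * F] ptr=11 lookahead=- remaining=[- id $]
Step 25: reduce T->T * F. Stack=[T] ptr=11 lookahead=- remaining=[- id $]
Step 26: reduce E->T. Stack=[E] ptr=11 lookahead=- remaining=[- id $]
Step 27: shift -. Stack=[E -] ptr=12 lookahead=id remaining=[id $]
Step 28: shift id. Stack=[E - id] ptr=13 lookahead=$ remaining=[$]
Step 29: reduce F->id. Stack=[E - F] ptr=13 lookahead=$ remaining=[$]
Step 30: reduce T->F. Stack=[E - T] ptr=13 lookahead=$ remaining=[$]
Step 31: reduce E->E - T. Stack=[E] ptr=13 lookahead=$ remaining=[$]
Step 32: accept. Stack=[E] ptr=13 lookahead=$ remaining=[$]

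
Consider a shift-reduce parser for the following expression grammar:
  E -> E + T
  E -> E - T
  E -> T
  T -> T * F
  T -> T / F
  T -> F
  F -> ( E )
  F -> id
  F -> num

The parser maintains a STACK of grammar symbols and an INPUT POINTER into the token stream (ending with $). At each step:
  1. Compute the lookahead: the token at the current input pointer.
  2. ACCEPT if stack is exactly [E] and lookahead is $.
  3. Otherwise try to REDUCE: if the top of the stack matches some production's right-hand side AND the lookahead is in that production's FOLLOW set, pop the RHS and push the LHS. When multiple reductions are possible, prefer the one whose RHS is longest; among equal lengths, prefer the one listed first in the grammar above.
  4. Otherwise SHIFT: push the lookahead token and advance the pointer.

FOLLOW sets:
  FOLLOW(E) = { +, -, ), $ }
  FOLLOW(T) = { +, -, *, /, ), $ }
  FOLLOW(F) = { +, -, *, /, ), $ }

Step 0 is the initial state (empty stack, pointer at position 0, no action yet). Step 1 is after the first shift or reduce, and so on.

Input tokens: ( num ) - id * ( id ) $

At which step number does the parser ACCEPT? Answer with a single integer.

Answer: 24

Derivation:
Step 1: shift (. Stack=[(] ptr=1 lookahead=num remaining=[num ) - id * ( id ) $]
Step 2: shift num. Stack=[( num] ptr=2 lookahead=) remaining=[) - id * ( id ) $]
Step 3: reduce F->num. Stack=[( F] ptr=2 lookahead=) remaining=[) - id * ( id ) $]
Step 4: reduce T->F. Stack=[( T] ptr=2 lookahead=) remaining=[) - id * ( id ) $]
Step 5: reduce E->T. Stack=[( E] ptr=2 lookahead=) remaining=[) - id * ( id ) $]
Step 6: shift ). Stack=[( E )] ptr=3 lookahead=- remaining=[- id * ( id ) $]
Step 7: reduce F->( E ). Stack=[F] ptr=3 lookahead=- remaining=[- id * ( id ) $]
Step 8: reduce T->F. Stack=[T] ptr=3 lookahead=- remaining=[- id * ( id ) $]
Step 9: reduce E->T. Stack=[E] ptr=3 lookahead=- remaining=[- id * ( id ) $]
Step 10: shift -. Stack=[E -] ptr=4 lookahead=id remaining=[id * ( id ) $]
Step 11: shift id. Stack=[E - id] ptr=5 lookahead=* remaining=[* ( id ) $]
Step 12: reduce F->id. Stack=[E - F] ptr=5 lookahead=* remaining=[* ( id ) $]
Step 13: reduce T->F. Stack=[E - T] ptr=5 lookahead=* remaining=[* ( id ) $]
Step 14: shift *. Stack=[E - T *] ptr=6 lookahead=( remaining=[( id ) $]
Step 15: shift (. Stack=[E - T * (] ptr=7 lookahead=id remaining=[id ) $]
Step 16: shift id. Stack=[E - T * ( id] ptr=8 lookahead=) remaining=[) $]
Step 17: reduce F->id. Stack=[E - T * ( F] ptr=8 lookahead=) remaining=[) $]
Step 18: reduce T->F. Stack=[E - T * ( T] ptr=8 lookahead=) remaining=[) $]
Step 19: reduce E->T. Stack=[E - T * ( E] ptr=8 lookahead=) remaining=[) $]
Step 20: shift ). Stack=[E - T * ( E )] ptr=9 lookahead=$ remaining=[$]
Step 21: reduce F->( E ). Stack=[E - T * F] ptr=9 lookahead=$ remaining=[$]
Step 22: reduce T->T * F. Stack=[E - T] ptr=9 lookahead=$ remaining=[$]
Step 23: reduce E->E - T. Stack=[E] ptr=9 lookahead=$ remaining=[$]
Step 24: accept. Stack=[E] ptr=9 lookahead=$ remaining=[$]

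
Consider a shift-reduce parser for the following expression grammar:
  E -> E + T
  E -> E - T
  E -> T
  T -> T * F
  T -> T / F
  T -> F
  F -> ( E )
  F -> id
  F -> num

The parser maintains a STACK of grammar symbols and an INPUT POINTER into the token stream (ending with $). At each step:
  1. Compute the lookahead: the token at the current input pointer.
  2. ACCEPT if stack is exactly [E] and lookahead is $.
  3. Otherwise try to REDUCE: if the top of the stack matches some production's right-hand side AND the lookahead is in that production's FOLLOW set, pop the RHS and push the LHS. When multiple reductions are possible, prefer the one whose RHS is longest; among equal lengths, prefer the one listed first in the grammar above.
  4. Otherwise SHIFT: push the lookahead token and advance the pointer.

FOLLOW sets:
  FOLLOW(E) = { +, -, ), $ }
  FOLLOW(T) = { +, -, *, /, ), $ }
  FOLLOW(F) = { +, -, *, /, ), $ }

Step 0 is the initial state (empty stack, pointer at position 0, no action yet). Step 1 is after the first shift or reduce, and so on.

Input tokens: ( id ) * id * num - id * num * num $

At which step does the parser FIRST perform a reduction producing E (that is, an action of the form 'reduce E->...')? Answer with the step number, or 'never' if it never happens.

Step 1: shift (. Stack=[(] ptr=1 lookahead=id remaining=[id ) * id * num - id * num * num $]
Step 2: shift id. Stack=[( id] ptr=2 lookahead=) remaining=[) * id * num - id * num * num $]
Step 3: reduce F->id. Stack=[( F] ptr=2 lookahead=) remaining=[) * id * num - id * num * num $]
Step 4: reduce T->F. Stack=[( T] ptr=2 lookahead=) remaining=[) * id * num - id * num * num $]
Step 5: reduce E->T. Stack=[( E] ptr=2 lookahead=) remaining=[) * id * num - id * num * num $]

Answer: 5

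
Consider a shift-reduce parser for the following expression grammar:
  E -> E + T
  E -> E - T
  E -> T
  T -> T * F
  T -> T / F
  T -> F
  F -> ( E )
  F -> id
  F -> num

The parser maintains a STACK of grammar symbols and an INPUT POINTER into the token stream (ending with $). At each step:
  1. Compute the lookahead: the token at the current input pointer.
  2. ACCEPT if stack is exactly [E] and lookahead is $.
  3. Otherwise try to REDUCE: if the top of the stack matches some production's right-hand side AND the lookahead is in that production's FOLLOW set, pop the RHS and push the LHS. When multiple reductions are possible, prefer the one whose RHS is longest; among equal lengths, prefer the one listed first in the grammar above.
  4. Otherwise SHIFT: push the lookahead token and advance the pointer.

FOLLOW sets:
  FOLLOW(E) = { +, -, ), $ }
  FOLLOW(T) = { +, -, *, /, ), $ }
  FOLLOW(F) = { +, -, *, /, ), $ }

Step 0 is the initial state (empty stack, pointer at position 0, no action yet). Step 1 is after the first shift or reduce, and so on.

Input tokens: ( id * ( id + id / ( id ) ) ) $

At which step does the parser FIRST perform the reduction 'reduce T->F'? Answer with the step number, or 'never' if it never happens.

Step 1: shift (. Stack=[(] ptr=1 lookahead=id remaining=[id * ( id + id / ( id ) ) ) $]
Step 2: shift id. Stack=[( id] ptr=2 lookahead=* remaining=[* ( id + id / ( id ) ) ) $]
Step 3: reduce F->id. Stack=[( F] ptr=2 lookahead=* remaining=[* ( id + id / ( id ) ) ) $]
Step 4: reduce T->F. Stack=[( T] ptr=2 lookahead=* remaining=[* ( id + id / ( id ) ) ) $]

Answer: 4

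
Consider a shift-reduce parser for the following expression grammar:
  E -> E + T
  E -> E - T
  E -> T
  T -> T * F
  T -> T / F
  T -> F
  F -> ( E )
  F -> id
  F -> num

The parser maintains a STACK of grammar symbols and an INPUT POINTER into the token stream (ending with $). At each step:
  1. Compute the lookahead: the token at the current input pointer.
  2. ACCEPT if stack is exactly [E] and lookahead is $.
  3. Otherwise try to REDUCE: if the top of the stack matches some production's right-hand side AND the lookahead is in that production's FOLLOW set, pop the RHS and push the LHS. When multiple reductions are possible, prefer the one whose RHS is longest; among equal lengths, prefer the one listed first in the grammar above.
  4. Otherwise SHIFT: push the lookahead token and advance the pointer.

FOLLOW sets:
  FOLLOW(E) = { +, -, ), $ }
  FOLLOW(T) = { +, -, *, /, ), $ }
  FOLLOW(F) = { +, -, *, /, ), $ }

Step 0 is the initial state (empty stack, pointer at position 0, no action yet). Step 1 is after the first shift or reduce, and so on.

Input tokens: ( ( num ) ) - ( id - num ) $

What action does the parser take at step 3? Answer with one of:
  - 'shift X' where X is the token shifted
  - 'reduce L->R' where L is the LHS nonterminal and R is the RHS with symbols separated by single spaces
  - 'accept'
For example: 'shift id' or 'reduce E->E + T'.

Step 1: shift (. Stack=[(] ptr=1 lookahead=( remaining=[( num ) ) - ( id - num ) $]
Step 2: shift (. Stack=[( (] ptr=2 lookahead=num remaining=[num ) ) - ( id - num ) $]
Step 3: shift num. Stack=[( ( num] ptr=3 lookahead=) remaining=[) ) - ( id - num ) $]

Answer: shift num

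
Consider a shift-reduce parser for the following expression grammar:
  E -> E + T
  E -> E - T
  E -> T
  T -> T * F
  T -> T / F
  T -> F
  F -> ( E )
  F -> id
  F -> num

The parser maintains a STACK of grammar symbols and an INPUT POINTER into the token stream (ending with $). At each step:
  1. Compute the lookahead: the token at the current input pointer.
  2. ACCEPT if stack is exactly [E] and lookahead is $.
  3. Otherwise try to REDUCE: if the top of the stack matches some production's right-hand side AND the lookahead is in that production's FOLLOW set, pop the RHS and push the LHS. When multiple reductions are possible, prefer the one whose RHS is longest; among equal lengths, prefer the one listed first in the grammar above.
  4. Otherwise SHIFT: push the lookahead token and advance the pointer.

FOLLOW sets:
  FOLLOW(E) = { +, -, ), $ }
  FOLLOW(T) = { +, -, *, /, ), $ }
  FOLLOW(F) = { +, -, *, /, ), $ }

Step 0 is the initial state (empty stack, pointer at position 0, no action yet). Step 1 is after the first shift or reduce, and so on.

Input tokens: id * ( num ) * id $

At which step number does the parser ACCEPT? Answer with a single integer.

Answer: 18

Derivation:
Step 1: shift id. Stack=[id] ptr=1 lookahead=* remaining=[* ( num ) * id $]
Step 2: reduce F->id. Stack=[F] ptr=1 lookahead=* remaining=[* ( num ) * id $]
Step 3: reduce T->F. Stack=[T] ptr=1 lookahead=* remaining=[* ( num ) * id $]
Step 4: shift *. Stack=[T *] ptr=2 lookahead=( remaining=[( num ) * id $]
Step 5: shift (. Stack=[T * (] ptr=3 lookahead=num remaining=[num ) * id $]
Step 6: shift num. Stack=[T * ( num] ptr=4 lookahead=) remaining=[) * id $]
Step 7: reduce F->num. Stack=[T * ( F] ptr=4 lookahead=) remaining=[) * id $]
Step 8: reduce T->F. Stack=[T * ( T] ptr=4 lookahead=) remaining=[) * id $]
Step 9: reduce E->T. Stack=[T * ( E] ptr=4 lookahead=) remaining=[) * id $]
Step 10: shift ). Stack=[T * ( E )] ptr=5 lookahead=* remaining=[* id $]
Step 11: reduce F->( E ). Stack=[T * F] ptr=5 lookahead=* remaining=[* id $]
Step 12: reduce T->T * F. Stack=[T] ptr=5 lookahead=* remaining=[* id $]
Step 13: shift *. Stack=[T *] ptr=6 lookahead=id remaining=[id $]
Step 14: shift id. Stack=[T * id] ptr=7 lookahead=$ remaining=[$]
Step 15: reduce F->id. Stack=[T * F] ptr=7 lookahead=$ remaining=[$]
Step 16: reduce T->T * F. Stack=[T] ptr=7 lookahead=$ remaining=[$]
Step 17: reduce E->T. Stack=[E] ptr=7 lookahead=$ remaining=[$]
Step 18: accept. Stack=[E] ptr=7 lookahead=$ remaining=[$]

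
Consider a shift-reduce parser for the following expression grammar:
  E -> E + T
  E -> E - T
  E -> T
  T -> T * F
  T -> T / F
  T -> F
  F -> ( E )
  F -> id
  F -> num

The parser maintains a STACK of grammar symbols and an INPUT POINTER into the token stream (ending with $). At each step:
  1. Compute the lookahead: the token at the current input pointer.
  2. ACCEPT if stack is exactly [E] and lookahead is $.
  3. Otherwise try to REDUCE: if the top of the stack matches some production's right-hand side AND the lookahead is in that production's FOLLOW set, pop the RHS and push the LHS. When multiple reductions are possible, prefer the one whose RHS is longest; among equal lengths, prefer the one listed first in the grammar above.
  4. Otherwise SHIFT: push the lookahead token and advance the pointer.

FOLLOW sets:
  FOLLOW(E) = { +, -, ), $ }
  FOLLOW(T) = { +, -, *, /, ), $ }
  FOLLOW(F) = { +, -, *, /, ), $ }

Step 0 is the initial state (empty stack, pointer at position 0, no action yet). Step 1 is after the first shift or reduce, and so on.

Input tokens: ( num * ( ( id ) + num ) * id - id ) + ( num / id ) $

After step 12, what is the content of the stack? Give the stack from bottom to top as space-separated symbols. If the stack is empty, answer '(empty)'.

Step 1: shift (. Stack=[(] ptr=1 lookahead=num remaining=[num * ( ( id ) + num ) * id - id ) + ( num / id ) $]
Step 2: shift num. Stack=[( num] ptr=2 lookahead=* remaining=[* ( ( id ) + num ) * id - id ) + ( num / id ) $]
Step 3: reduce F->num. Stack=[( F] ptr=2 lookahead=* remaining=[* ( ( id ) + num ) * id - id ) + ( num / id ) $]
Step 4: reduce T->F. Stack=[( T] ptr=2 lookahead=* remaining=[* ( ( id ) + num ) * id - id ) + ( num / id ) $]
Step 5: shift *. Stack=[( T *] ptr=3 lookahead=( remaining=[( ( id ) + num ) * id - id ) + ( num / id ) $]
Step 6: shift (. Stack=[( T * (] ptr=4 lookahead=( remaining=[( id ) + num ) * id - id ) + ( num / id ) $]
Step 7: shift (. Stack=[( T * ( (] ptr=5 lookahead=id remaining=[id ) + num ) * id - id ) + ( num / id ) $]
Step 8: shift id. Stack=[( T * ( ( id] ptr=6 lookahead=) remaining=[) + num ) * id - id ) + ( num / id ) $]
Step 9: reduce F->id. Stack=[( T * ( ( F] ptr=6 lookahead=) remaining=[) + num ) * id - id ) + ( num / id ) $]
Step 10: reduce T->F. Stack=[( T * ( ( T] ptr=6 lookahead=) remaining=[) + num ) * id - id ) + ( num / id ) $]
Step 11: reduce E->T. Stack=[( T * ( ( E] ptr=6 lookahead=) remaining=[) + num ) * id - id ) + ( num / id ) $]
Step 12: shift ). Stack=[( T * ( ( E )] ptr=7 lookahead=+ remaining=[+ num ) * id - id ) + ( num / id ) $]

Answer: ( T * ( ( E )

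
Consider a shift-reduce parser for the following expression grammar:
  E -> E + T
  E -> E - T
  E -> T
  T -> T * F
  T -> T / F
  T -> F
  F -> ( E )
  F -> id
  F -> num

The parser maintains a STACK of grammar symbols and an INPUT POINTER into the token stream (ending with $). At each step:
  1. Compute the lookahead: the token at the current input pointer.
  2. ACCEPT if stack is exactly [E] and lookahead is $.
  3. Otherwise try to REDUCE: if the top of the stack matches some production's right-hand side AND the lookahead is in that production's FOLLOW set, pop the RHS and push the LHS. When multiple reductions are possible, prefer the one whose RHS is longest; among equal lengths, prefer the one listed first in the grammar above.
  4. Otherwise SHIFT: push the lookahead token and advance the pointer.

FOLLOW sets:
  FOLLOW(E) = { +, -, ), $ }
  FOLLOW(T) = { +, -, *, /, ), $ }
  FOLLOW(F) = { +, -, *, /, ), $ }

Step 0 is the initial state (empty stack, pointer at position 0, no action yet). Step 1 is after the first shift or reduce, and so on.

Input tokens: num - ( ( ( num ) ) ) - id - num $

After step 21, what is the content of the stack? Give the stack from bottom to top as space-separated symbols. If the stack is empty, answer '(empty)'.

Answer: E - ( E )

Derivation:
Step 1: shift num. Stack=[num] ptr=1 lookahead=- remaining=[- ( ( ( num ) ) ) - id - num $]
Step 2: reduce F->num. Stack=[F] ptr=1 lookahead=- remaining=[- ( ( ( num ) ) ) - id - num $]
Step 3: reduce T->F. Stack=[T] ptr=1 lookahead=- remaining=[- ( ( ( num ) ) ) - id - num $]
Step 4: reduce E->T. Stack=[E] ptr=1 lookahead=- remaining=[- ( ( ( num ) ) ) - id - num $]
Step 5: shift -. Stack=[E -] ptr=2 lookahead=( remaining=[( ( ( num ) ) ) - id - num $]
Step 6: shift (. Stack=[E - (] ptr=3 lookahead=( remaining=[( ( num ) ) ) - id - num $]
Step 7: shift (. Stack=[E - ( (] ptr=4 lookahead=( remaining=[( num ) ) ) - id - num $]
Step 8: shift (. Stack=[E - ( ( (] ptr=5 lookahead=num remaining=[num ) ) ) - id - num $]
Step 9: shift num. Stack=[E - ( ( ( num] ptr=6 lookahead=) remaining=[) ) ) - id - num $]
Step 10: reduce F->num. Stack=[E - ( ( ( F] ptr=6 lookahead=) remaining=[) ) ) - id - num $]
Step 11: reduce T->F. Stack=[E - ( ( ( T] ptr=6 lookahead=) remaining=[) ) ) - id - num $]
Step 12: reduce E->T. Stack=[E - ( ( ( E] ptr=6 lookahead=) remaining=[) ) ) - id - num $]
Step 13: shift ). Stack=[E - ( ( ( E )] ptr=7 lookahead=) remaining=[) ) - id - num $]
Step 14: reduce F->( E ). Stack=[E - ( ( F] ptr=7 lookahead=) remaining=[) ) - id - num $]
Step 15: reduce T->F. Stack=[E - ( ( T] ptr=7 lookahead=) remaining=[) ) - id - num $]
Step 16: reduce E->T. Stack=[E - ( ( E] ptr=7 lookahead=) remaining=[) ) - id - num $]
Step 17: shift ). Stack=[E - ( ( E )] ptr=8 lookahead=) remaining=[) - id - num $]
Step 18: reduce F->( E ). Stack=[E - ( F] ptr=8 lookahead=) remaining=[) - id - num $]
Step 19: reduce T->F. Stack=[E - ( T] ptr=8 lookahead=) remaining=[) - id - num $]
Step 20: reduce E->T. Stack=[E - ( E] ptr=8 lookahead=) remaining=[) - id - num $]
Step 21: shift ). Stack=[E - ( E )] ptr=9 lookahead=- remaining=[- id - num $]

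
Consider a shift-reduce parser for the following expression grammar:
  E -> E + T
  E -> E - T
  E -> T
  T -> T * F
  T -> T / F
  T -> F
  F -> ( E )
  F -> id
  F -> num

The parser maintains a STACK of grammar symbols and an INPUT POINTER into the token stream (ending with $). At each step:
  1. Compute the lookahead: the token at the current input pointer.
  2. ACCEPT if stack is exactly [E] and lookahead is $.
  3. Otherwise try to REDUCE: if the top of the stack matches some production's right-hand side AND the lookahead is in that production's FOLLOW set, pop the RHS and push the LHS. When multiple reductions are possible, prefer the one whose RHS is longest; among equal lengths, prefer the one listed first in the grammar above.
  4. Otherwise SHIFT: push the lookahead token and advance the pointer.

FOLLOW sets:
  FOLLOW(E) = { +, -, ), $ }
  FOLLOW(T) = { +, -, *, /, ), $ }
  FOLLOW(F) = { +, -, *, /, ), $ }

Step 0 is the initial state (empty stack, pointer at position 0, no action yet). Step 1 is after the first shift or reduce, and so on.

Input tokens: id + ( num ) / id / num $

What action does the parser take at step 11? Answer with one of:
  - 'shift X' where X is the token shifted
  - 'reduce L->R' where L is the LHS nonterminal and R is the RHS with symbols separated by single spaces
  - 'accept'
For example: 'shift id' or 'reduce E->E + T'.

Step 1: shift id. Stack=[id] ptr=1 lookahead=+ remaining=[+ ( num ) / id / num $]
Step 2: reduce F->id. Stack=[F] ptr=1 lookahead=+ remaining=[+ ( num ) / id / num $]
Step 3: reduce T->F. Stack=[T] ptr=1 lookahead=+ remaining=[+ ( num ) / id / num $]
Step 4: reduce E->T. Stack=[E] ptr=1 lookahead=+ remaining=[+ ( num ) / id / num $]
Step 5: shift +. Stack=[E +] ptr=2 lookahead=( remaining=[( num ) / id / num $]
Step 6: shift (. Stack=[E + (] ptr=3 lookahead=num remaining=[num ) / id / num $]
Step 7: shift num. Stack=[E + ( num] ptr=4 lookahead=) remaining=[) / id / num $]
Step 8: reduce F->num. Stack=[E + ( F] ptr=4 lookahead=) remaining=[) / id / num $]
Step 9: reduce T->F. Stack=[E + ( T] ptr=4 lookahead=) remaining=[) / id / num $]
Step 10: reduce E->T. Stack=[E + ( E] ptr=4 lookahead=) remaining=[) / id / num $]
Step 11: shift ). Stack=[E + ( E )] ptr=5 lookahead=/ remaining=[/ id / num $]

Answer: shift )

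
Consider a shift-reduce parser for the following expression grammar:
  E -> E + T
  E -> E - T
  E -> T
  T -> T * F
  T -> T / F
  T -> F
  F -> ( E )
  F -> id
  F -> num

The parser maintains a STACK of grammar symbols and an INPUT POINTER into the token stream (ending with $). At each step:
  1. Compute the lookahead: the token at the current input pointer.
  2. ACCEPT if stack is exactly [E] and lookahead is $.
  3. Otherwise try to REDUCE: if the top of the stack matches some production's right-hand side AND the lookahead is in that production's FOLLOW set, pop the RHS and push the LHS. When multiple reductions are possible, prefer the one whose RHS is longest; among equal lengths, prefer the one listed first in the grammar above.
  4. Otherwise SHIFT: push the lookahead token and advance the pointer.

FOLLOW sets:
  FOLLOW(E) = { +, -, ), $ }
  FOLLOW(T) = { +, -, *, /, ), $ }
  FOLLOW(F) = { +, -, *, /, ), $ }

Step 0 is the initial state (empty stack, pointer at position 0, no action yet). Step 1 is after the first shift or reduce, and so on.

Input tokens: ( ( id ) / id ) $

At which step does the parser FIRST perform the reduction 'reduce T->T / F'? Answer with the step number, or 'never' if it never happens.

Answer: 13

Derivation:
Step 1: shift (. Stack=[(] ptr=1 lookahead=( remaining=[( id ) / id ) $]
Step 2: shift (. Stack=[( (] ptr=2 lookahead=id remaining=[id ) / id ) $]
Step 3: shift id. Stack=[( ( id] ptr=3 lookahead=) remaining=[) / id ) $]
Step 4: reduce F->id. Stack=[( ( F] ptr=3 lookahead=) remaining=[) / id ) $]
Step 5: reduce T->F. Stack=[( ( T] ptr=3 lookahead=) remaining=[) / id ) $]
Step 6: reduce E->T. Stack=[( ( E] ptr=3 lookahead=) remaining=[) / id ) $]
Step 7: shift ). Stack=[( ( E )] ptr=4 lookahead=/ remaining=[/ id ) $]
Step 8: reduce F->( E ). Stack=[( F] ptr=4 lookahead=/ remaining=[/ id ) $]
Step 9: reduce T->F. Stack=[( T] ptr=4 lookahead=/ remaining=[/ id ) $]
Step 10: shift /. Stack=[( T /] ptr=5 lookahead=id remaining=[id ) $]
Step 11: shift id. Stack=[( T / id] ptr=6 lookahead=) remaining=[) $]
Step 12: reduce F->id. Stack=[( T / F] ptr=6 lookahead=) remaining=[) $]
Step 13: reduce T->T / F. Stack=[( T] ptr=6 lookahead=) remaining=[) $]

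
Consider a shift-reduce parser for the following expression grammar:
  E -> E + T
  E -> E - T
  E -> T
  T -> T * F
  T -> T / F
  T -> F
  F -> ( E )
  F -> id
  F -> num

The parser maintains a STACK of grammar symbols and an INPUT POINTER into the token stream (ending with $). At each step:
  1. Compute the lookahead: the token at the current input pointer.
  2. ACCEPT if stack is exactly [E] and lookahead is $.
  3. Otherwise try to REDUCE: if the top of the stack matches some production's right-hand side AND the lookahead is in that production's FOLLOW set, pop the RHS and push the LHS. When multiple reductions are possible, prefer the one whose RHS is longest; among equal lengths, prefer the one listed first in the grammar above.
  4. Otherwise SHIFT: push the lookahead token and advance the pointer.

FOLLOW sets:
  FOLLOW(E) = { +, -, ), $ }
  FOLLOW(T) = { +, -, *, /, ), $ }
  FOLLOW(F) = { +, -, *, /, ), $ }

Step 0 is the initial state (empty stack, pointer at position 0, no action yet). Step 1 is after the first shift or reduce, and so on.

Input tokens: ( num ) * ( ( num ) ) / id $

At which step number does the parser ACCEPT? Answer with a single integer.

Answer: 28

Derivation:
Step 1: shift (. Stack=[(] ptr=1 lookahead=num remaining=[num ) * ( ( num ) ) / id $]
Step 2: shift num. Stack=[( num] ptr=2 lookahead=) remaining=[) * ( ( num ) ) / id $]
Step 3: reduce F->num. Stack=[( F] ptr=2 lookahead=) remaining=[) * ( ( num ) ) / id $]
Step 4: reduce T->F. Stack=[( T] ptr=2 lookahead=) remaining=[) * ( ( num ) ) / id $]
Step 5: reduce E->T. Stack=[( E] ptr=2 lookahead=) remaining=[) * ( ( num ) ) / id $]
Step 6: shift ). Stack=[( E )] ptr=3 lookahead=* remaining=[* ( ( num ) ) / id $]
Step 7: reduce F->( E ). Stack=[F] ptr=3 lookahead=* remaining=[* ( ( num ) ) / id $]
Step 8: reduce T->F. Stack=[T] ptr=3 lookahead=* remaining=[* ( ( num ) ) / id $]
Step 9: shift *. Stack=[T *] ptr=4 lookahead=( remaining=[( ( num ) ) / id $]
Step 10: shift (. Stack=[T * (] ptr=5 lookahead=( remaining=[( num ) ) / id $]
Step 11: shift (. Stack=[T * ( (] ptr=6 lookahead=num remaining=[num ) ) / id $]
Step 12: shift num. Stack=[T * ( ( num] ptr=7 lookahead=) remaining=[) ) / id $]
Step 13: reduce F->num. Stack=[T * ( ( F] ptr=7 lookahead=) remaining=[) ) / id $]
Step 14: reduce T->F. Stack=[T * ( ( T] ptr=7 lookahead=) remaining=[) ) / id $]
Step 15: reduce E->T. Stack=[T * ( ( E] ptr=7 lookahead=) remaining=[) ) / id $]
Step 16: shift ). Stack=[T * ( ( E )] ptr=8 lookahead=) remaining=[) / id $]
Step 17: reduce F->( E ). Stack=[T * ( F] ptr=8 lookahead=) remaining=[) / id $]
Step 18: reduce T->F. Stack=[T * ( T] ptr=8 lookahead=) remaining=[) / id $]
Step 19: reduce E->T. Stack=[T * ( E] ptr=8 lookahead=) remaining=[) / id $]
Step 20: shift ). Stack=[T * ( E )] ptr=9 lookahead=/ remaining=[/ id $]
Step 21: reduce F->( E ). Stack=[T * F] ptr=9 lookahead=/ remaining=[/ id $]
Step 22: reduce T->T * F. Stack=[T] ptr=9 lookahead=/ remaining=[/ id $]
Step 23: shift /. Stack=[T /] ptr=10 lookahead=id remaining=[id $]
Step 24: shift id. Stack=[T / id] ptr=11 lookahead=$ remaining=[$]
Step 25: reduce F->id. Stack=[T / F] ptr=11 lookahead=$ remaining=[$]
Step 26: reduce T->T / F. Stack=[T] ptr=11 lookahead=$ remaining=[$]
Step 27: reduce E->T. Stack=[E] ptr=11 lookahead=$ remaining=[$]
Step 28: accept. Stack=[E] ptr=11 lookahead=$ remaining=[$]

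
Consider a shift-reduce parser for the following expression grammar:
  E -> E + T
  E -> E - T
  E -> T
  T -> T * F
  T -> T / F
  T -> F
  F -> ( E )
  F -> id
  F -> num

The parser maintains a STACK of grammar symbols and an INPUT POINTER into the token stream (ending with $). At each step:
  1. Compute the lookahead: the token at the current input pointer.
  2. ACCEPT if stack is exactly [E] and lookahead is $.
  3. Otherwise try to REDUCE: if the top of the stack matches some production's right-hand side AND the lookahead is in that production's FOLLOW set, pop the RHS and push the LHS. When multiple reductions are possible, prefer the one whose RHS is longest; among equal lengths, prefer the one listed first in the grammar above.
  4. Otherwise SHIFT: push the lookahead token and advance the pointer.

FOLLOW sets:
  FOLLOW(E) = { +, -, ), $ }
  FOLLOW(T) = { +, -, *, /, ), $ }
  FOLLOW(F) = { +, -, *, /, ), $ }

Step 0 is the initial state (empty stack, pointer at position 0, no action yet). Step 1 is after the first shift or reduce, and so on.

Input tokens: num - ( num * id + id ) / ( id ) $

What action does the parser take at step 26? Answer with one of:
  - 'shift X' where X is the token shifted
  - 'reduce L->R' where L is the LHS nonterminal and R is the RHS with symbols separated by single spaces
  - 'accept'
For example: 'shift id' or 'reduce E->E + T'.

Answer: reduce F->id

Derivation:
Step 1: shift num. Stack=[num] ptr=1 lookahead=- remaining=[- ( num * id + id ) / ( id ) $]
Step 2: reduce F->num. Stack=[F] ptr=1 lookahead=- remaining=[- ( num * id + id ) / ( id ) $]
Step 3: reduce T->F. Stack=[T] ptr=1 lookahead=- remaining=[- ( num * id + id ) / ( id ) $]
Step 4: reduce E->T. Stack=[E] ptr=1 lookahead=- remaining=[- ( num * id + id ) / ( id ) $]
Step 5: shift -. Stack=[E -] ptr=2 lookahead=( remaining=[( num * id + id ) / ( id ) $]
Step 6: shift (. Stack=[E - (] ptr=3 lookahead=num remaining=[num * id + id ) / ( id ) $]
Step 7: shift num. Stack=[E - ( num] ptr=4 lookahead=* remaining=[* id + id ) / ( id ) $]
Step 8: reduce F->num. Stack=[E - ( F] ptr=4 lookahead=* remaining=[* id + id ) / ( id ) $]
Step 9: reduce T->F. Stack=[E - ( T] ptr=4 lookahead=* remaining=[* id + id ) / ( id ) $]
Step 10: shift *. Stack=[E - ( T *] ptr=5 lookahead=id remaining=[id + id ) / ( id ) $]
Step 11: shift id. Stack=[E - ( T * id] ptr=6 lookahead=+ remaining=[+ id ) / ( id ) $]
Step 12: reduce F->id. Stack=[E - ( T * F] ptr=6 lookahead=+ remaining=[+ id ) / ( id ) $]
Step 13: reduce T->T * F. Stack=[E - ( T] ptr=6 lookahead=+ remaining=[+ id ) / ( id ) $]
Step 14: reduce E->T. Stack=[E - ( E] ptr=6 lookahead=+ remaining=[+ id ) / ( id ) $]
Step 15: shift +. Stack=[E - ( E +] ptr=7 lookahead=id remaining=[id ) / ( id ) $]
Step 16: shift id. Stack=[E - ( E + id] ptr=8 lookahead=) remaining=[) / ( id ) $]
Step 17: reduce F->id. Stack=[E - ( E + F] ptr=8 lookahead=) remaining=[) / ( id ) $]
Step 18: reduce T->F. Stack=[E - ( E + T] ptr=8 lookahead=) remaining=[) / ( id ) $]
Step 19: reduce E->E + T. Stack=[E - ( E] ptr=8 lookahead=) remaining=[) / ( id ) $]
Step 20: shift ). Stack=[E - ( E )] ptr=9 lookahead=/ remaining=[/ ( id ) $]
Step 21: reduce F->( E ). Stack=[E - F] ptr=9 lookahead=/ remaining=[/ ( id ) $]
Step 22: reduce T->F. Stack=[E - T] ptr=9 lookahead=/ remaining=[/ ( id ) $]
Step 23: shift /. Stack=[E - T /] ptr=10 lookahead=( remaining=[( id ) $]
Step 24: shift (. Stack=[E - T / (] ptr=11 lookahead=id remaining=[id ) $]
Step 25: shift id. Stack=[E - T / ( id] ptr=12 lookahead=) remaining=[) $]
Step 26: reduce F->id. Stack=[E - T / ( F] ptr=12 lookahead=) remaining=[) $]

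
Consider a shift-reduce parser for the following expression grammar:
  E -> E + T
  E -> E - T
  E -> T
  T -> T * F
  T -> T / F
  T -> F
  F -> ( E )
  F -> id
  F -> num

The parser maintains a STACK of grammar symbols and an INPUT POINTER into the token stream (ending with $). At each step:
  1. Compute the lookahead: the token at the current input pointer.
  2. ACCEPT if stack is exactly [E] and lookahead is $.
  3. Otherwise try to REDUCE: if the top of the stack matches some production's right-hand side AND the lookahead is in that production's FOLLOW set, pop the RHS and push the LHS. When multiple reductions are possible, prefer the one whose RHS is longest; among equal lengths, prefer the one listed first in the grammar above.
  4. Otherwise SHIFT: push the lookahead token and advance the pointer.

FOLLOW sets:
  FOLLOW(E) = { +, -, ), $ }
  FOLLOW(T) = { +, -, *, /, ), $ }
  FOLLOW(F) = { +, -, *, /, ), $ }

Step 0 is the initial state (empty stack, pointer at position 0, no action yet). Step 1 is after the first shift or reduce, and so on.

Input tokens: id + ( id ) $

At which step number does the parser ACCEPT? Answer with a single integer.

Answer: 15

Derivation:
Step 1: shift id. Stack=[id] ptr=1 lookahead=+ remaining=[+ ( id ) $]
Step 2: reduce F->id. Stack=[F] ptr=1 lookahead=+ remaining=[+ ( id ) $]
Step 3: reduce T->F. Stack=[T] ptr=1 lookahead=+ remaining=[+ ( id ) $]
Step 4: reduce E->T. Stack=[E] ptr=1 lookahead=+ remaining=[+ ( id ) $]
Step 5: shift +. Stack=[E +] ptr=2 lookahead=( remaining=[( id ) $]
Step 6: shift (. Stack=[E + (] ptr=3 lookahead=id remaining=[id ) $]
Step 7: shift id. Stack=[E + ( id] ptr=4 lookahead=) remaining=[) $]
Step 8: reduce F->id. Stack=[E + ( F] ptr=4 lookahead=) remaining=[) $]
Step 9: reduce T->F. Stack=[E + ( T] ptr=4 lookahead=) remaining=[) $]
Step 10: reduce E->T. Stack=[E + ( E] ptr=4 lookahead=) remaining=[) $]
Step 11: shift ). Stack=[E + ( E )] ptr=5 lookahead=$ remaining=[$]
Step 12: reduce F->( E ). Stack=[E + F] ptr=5 lookahead=$ remaining=[$]
Step 13: reduce T->F. Stack=[E + T] ptr=5 lookahead=$ remaining=[$]
Step 14: reduce E->E + T. Stack=[E] ptr=5 lookahead=$ remaining=[$]
Step 15: accept. Stack=[E] ptr=5 lookahead=$ remaining=[$]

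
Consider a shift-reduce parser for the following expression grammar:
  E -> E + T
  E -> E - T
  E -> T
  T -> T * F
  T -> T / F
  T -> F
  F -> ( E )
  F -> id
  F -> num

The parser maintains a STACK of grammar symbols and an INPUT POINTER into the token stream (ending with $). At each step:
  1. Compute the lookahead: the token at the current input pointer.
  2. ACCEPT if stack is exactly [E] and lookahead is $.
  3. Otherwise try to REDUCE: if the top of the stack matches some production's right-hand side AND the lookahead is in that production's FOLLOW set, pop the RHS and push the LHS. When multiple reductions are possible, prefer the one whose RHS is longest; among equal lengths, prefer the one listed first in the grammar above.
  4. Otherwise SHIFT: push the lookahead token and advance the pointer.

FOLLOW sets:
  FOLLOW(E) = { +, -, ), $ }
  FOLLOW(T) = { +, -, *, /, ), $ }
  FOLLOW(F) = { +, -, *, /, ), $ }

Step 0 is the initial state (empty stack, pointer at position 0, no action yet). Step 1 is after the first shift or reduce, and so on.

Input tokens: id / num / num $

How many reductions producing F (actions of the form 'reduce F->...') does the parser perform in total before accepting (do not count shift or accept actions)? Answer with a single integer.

Answer: 3

Derivation:
Step 1: shift id. Stack=[id] ptr=1 lookahead=/ remaining=[/ num / num $]
Step 2: reduce F->id. Stack=[F] ptr=1 lookahead=/ remaining=[/ num / num $]
Step 3: reduce T->F. Stack=[T] ptr=1 lookahead=/ remaining=[/ num / num $]
Step 4: shift /. Stack=[T /] ptr=2 lookahead=num remaining=[num / num $]
Step 5: shift num. Stack=[T / num] ptr=3 lookahead=/ remaining=[/ num $]
Step 6: reduce F->num. Stack=[T / F] ptr=3 lookahead=/ remaining=[/ num $]
Step 7: reduce T->T / F. Stack=[T] ptr=3 lookahead=/ remaining=[/ num $]
Step 8: shift /. Stack=[T /] ptr=4 lookahead=num remaining=[num $]
Step 9: shift num. Stack=[T / num] ptr=5 lookahead=$ remaining=[$]
Step 10: reduce F->num. Stack=[T / F] ptr=5 lookahead=$ remaining=[$]
Step 11: reduce T->T / F. Stack=[T] ptr=5 lookahead=$ remaining=[$]
Step 12: reduce E->T. Stack=[E] ptr=5 lookahead=$ remaining=[$]
Step 13: accept. Stack=[E] ptr=5 lookahead=$ remaining=[$]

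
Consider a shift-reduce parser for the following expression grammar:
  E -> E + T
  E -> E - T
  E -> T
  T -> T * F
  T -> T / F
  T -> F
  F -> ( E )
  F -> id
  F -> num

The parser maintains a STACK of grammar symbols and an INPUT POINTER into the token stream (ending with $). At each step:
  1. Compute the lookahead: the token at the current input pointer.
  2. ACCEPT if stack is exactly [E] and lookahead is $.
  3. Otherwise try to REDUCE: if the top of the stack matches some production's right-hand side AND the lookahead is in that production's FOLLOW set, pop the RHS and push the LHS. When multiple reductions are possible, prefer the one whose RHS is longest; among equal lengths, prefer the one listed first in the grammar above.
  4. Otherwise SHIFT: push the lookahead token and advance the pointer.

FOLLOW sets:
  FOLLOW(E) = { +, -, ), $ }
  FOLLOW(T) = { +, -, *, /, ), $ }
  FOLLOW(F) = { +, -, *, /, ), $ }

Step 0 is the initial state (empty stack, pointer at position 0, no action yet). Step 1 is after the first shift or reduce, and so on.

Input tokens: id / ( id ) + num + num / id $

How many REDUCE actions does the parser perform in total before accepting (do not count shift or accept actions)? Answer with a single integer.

Answer: 16

Derivation:
Step 1: shift id. Stack=[id] ptr=1 lookahead=/ remaining=[/ ( id ) + num + num / id $]
Step 2: reduce F->id. Stack=[F] ptr=1 lookahead=/ remaining=[/ ( id ) + num + num / id $]
Step 3: reduce T->F. Stack=[T] ptr=1 lookahead=/ remaining=[/ ( id ) + num + num / id $]
Step 4: shift /. Stack=[T /] ptr=2 lookahead=( remaining=[( id ) + num + num / id $]
Step 5: shift (. Stack=[T / (] ptr=3 lookahead=id remaining=[id ) + num + num / id $]
Step 6: shift id. Stack=[T / ( id] ptr=4 lookahead=) remaining=[) + num + num / id $]
Step 7: reduce F->id. Stack=[T / ( F] ptr=4 lookahead=) remaining=[) + num + num / id $]
Step 8: reduce T->F. Stack=[T / ( T] ptr=4 lookahead=) remaining=[) + num + num / id $]
Step 9: reduce E->T. Stack=[T / ( E] ptr=4 lookahead=) remaining=[) + num + num / id $]
Step 10: shift ). Stack=[T / ( E )] ptr=5 lookahead=+ remaining=[+ num + num / id $]
Step 11: reduce F->( E ). Stack=[T / F] ptr=5 lookahead=+ remaining=[+ num + num / id $]
Step 12: reduce T->T / F. Stack=[T] ptr=5 lookahead=+ remaining=[+ num + num / id $]
Step 13: reduce E->T. Stack=[E] ptr=5 lookahead=+ remaining=[+ num + num / id $]
Step 14: shift +. Stack=[E +] ptr=6 lookahead=num remaining=[num + num / id $]
Step 15: shift num. Stack=[E + num] ptr=7 lookahead=+ remaining=[+ num / id $]
Step 16: reduce F->num. Stack=[E + F] ptr=7 lookahead=+ remaining=[+ num / id $]
Step 17: reduce T->F. Stack=[E + T] ptr=7 lookahead=+ remaining=[+ num / id $]
Step 18: reduce E->E + T. Stack=[E] ptr=7 lookahead=+ remaining=[+ num / id $]
Step 19: shift +. Stack=[E +] ptr=8 lookahead=num remaining=[num / id $]
Step 20: shift num. Stack=[E + num] ptr=9 lookahead=/ remaining=[/ id $]
Step 21: reduce F->num. Stack=[E + F] ptr=9 lookahead=/ remaining=[/ id $]
Step 22: reduce T->F. Stack=[E + T] ptr=9 lookahead=/ remaining=[/ id $]
Step 23: shift /. Stack=[E + T /] ptr=10 lookahead=id remaining=[id $]
Step 24: shift id. Stack=[E + T / id] ptr=11 lookahead=$ remaining=[$]
Step 25: reduce F->id. Stack=[E + T / F] ptr=11 lookahead=$ remaining=[$]
Step 26: reduce T->T / F. Stack=[E + T] ptr=11 lookahead=$ remaining=[$]
Step 27: reduce E->E + T. Stack=[E] ptr=11 lookahead=$ remaining=[$]
Step 28: accept. Stack=[E] ptr=11 lookahead=$ remaining=[$]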